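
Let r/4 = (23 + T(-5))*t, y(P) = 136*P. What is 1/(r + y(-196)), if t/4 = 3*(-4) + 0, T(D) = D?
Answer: -1/30112 ≈ -3.3209e-5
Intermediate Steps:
t = -48 (t = 4*(3*(-4) + 0) = 4*(-12 + 0) = 4*(-12) = -48)
r = -3456 (r = 4*((23 - 5)*(-48)) = 4*(18*(-48)) = 4*(-864) = -3456)
1/(r + y(-196)) = 1/(-3456 + 136*(-196)) = 1/(-3456 - 26656) = 1/(-30112) = -1/30112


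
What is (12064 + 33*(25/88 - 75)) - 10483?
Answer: -7077/8 ≈ -884.63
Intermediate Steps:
(12064 + 33*(25/88 - 75)) - 10483 = (12064 + 33*(-6575/88)) - 10483 = (12064 - 19725/8) - 10483 = 76787/8 - 10483 = -7077/8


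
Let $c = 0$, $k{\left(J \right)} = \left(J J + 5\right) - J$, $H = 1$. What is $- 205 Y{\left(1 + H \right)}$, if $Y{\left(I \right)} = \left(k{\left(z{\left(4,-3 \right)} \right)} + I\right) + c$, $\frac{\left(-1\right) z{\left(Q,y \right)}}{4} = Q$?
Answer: $-57195$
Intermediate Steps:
$z{\left(Q,y \right)} = - 4 Q$
$k{\left(J \right)} = 5 + J^{2} - J$ ($k{\left(J \right)} = \left(J^{2} + 5\right) - J = \left(5 + J^{2}\right) - J = 5 + J^{2} - J$)
$Y{\left(I \right)} = 277 + I$ ($Y{\left(I \right)} = \left(\left(5 + \left(\left(-4\right) 4\right)^{2} - \left(-4\right) 4\right) + I\right) + 0 = \left(\left(5 + \left(-16\right)^{2} - -16\right) + I\right) + 0 = \left(\left(5 + 256 + 16\right) + I\right) + 0 = \left(277 + I\right) + 0 = 277 + I$)
$- 205 Y{\left(1 + H \right)} = - 205 \left(277 + \left(1 + 1\right)\right) = - 205 \left(277 + 2\right) = \left(-205\right) 279 = -57195$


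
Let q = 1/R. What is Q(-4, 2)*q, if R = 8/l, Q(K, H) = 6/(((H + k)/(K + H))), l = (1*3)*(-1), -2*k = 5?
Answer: -9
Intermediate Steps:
k = -5/2 (k = -½*5 = -5/2 ≈ -2.5000)
l = -3 (l = 3*(-1) = -3)
Q(K, H) = 6*(H + K)/(-5/2 + H) (Q(K, H) = 6/(((H - 5/2)/(K + H))) = 6/(((-5/2 + H)/(H + K))) = 6*((H + K)/(-5/2 + H)) = 6*(H + K)/(-5/2 + H))
R = -8/3 (R = 8/(-3) = 8*(-⅓) = -8/3 ≈ -2.6667)
q = -3/8 (q = 1/(-8/3) = -3/8 ≈ -0.37500)
Q(-4, 2)*q = (12*(2 - 4)/(-5 + 2*2))*(-3/8) = (12*(-2)/(-5 + 4))*(-3/8) = (12*(-2)/(-1))*(-3/8) = (12*(-1)*(-2))*(-3/8) = 24*(-3/8) = -9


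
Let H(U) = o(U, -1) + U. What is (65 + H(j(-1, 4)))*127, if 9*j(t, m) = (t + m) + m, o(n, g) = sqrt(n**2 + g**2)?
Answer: 75184/9 + 127*sqrt(130)/9 ≈ 8514.7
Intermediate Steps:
o(n, g) = sqrt(g**2 + n**2)
j(t, m) = t/9 + 2*m/9 (j(t, m) = ((t + m) + m)/9 = ((m + t) + m)/9 = (t + 2*m)/9 = t/9 + 2*m/9)
H(U) = U + sqrt(1 + U**2) (H(U) = sqrt((-1)**2 + U**2) + U = sqrt(1 + U**2) + U = U + sqrt(1 + U**2))
(65 + H(j(-1, 4)))*127 = (65 + (((1/9)*(-1) + (2/9)*4) + sqrt(1 + ((1/9)*(-1) + (2/9)*4)**2)))*127 = (65 + ((-1/9 + 8/9) + sqrt(1 + (-1/9 + 8/9)**2)))*127 = (65 + (7/9 + sqrt(1 + (7/9)**2)))*127 = (65 + (7/9 + sqrt(1 + 49/81)))*127 = (65 + (7/9 + sqrt(130/81)))*127 = (65 + (7/9 + sqrt(130)/9))*127 = (592/9 + sqrt(130)/9)*127 = 75184/9 + 127*sqrt(130)/9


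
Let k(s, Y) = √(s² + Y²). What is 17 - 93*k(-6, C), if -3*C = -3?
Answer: 17 - 93*√37 ≈ -548.70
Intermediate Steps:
C = 1 (C = -⅓*(-3) = 1)
k(s, Y) = √(Y² + s²)
17 - 93*k(-6, C) = 17 - 93*√(1² + (-6)²) = 17 - 93*√(1 + 36) = 17 - 93*√37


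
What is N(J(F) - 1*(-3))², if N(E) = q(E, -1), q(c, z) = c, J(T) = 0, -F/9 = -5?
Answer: 9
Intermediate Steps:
F = 45 (F = -9*(-5) = 45)
N(E) = E
N(J(F) - 1*(-3))² = (0 - 1*(-3))² = (0 + 3)² = 3² = 9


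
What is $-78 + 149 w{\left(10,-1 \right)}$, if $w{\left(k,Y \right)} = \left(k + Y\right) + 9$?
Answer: $2604$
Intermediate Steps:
$w{\left(k,Y \right)} = 9 + Y + k$ ($w{\left(k,Y \right)} = \left(Y + k\right) + 9 = 9 + Y + k$)
$-78 + 149 w{\left(10,-1 \right)} = -78 + 149 \left(9 - 1 + 10\right) = -78 + 149 \cdot 18 = -78 + 2682 = 2604$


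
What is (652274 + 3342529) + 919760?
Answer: 4914563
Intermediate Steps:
(652274 + 3342529) + 919760 = 3994803 + 919760 = 4914563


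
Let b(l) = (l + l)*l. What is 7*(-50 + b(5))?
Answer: 0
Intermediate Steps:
b(l) = 2*l² (b(l) = (2*l)*l = 2*l²)
7*(-50 + b(5)) = 7*(-50 + 2*5²) = 7*(-50 + 2*25) = 7*(-50 + 50) = 7*0 = 0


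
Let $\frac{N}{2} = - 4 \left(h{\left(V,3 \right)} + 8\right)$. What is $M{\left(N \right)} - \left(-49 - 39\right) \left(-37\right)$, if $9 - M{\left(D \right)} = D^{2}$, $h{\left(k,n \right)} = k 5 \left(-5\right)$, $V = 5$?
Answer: $-879343$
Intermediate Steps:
$h{\left(k,n \right)} = - 25 k$ ($h{\left(k,n \right)} = 5 k \left(-5\right) = - 25 k$)
$N = 936$ ($N = 2 \left(- 4 \left(\left(-25\right) 5 + 8\right)\right) = 2 \left(- 4 \left(-125 + 8\right)\right) = 2 \left(\left(-4\right) \left(-117\right)\right) = 2 \cdot 468 = 936$)
$M{\left(D \right)} = 9 - D^{2}$
$M{\left(N \right)} - \left(-49 - 39\right) \left(-37\right) = \left(9 - 936^{2}\right) - \left(-49 - 39\right) \left(-37\right) = \left(9 - 876096\right) - \left(-88\right) \left(-37\right) = \left(9 - 876096\right) - 3256 = -876087 - 3256 = -879343$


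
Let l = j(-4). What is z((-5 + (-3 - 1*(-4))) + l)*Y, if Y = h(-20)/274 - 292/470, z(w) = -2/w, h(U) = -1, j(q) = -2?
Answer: -13413/64390 ≈ -0.20831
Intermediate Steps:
l = -2
Y = -40239/64390 (Y = -1/274 - 292/470 = -1*1/274 - 292*1/470 = -1/274 - 146/235 = -40239/64390 ≈ -0.62493)
z((-5 + (-3 - 1*(-4))) + l)*Y = -2/((-5 + (-3 - 1*(-4))) - 2)*(-40239/64390) = -2/((-5 + (-3 + 4)) - 2)*(-40239/64390) = -2/((-5 + 1) - 2)*(-40239/64390) = -2/(-4 - 2)*(-40239/64390) = -2/(-6)*(-40239/64390) = -2*(-1/6)*(-40239/64390) = (1/3)*(-40239/64390) = -13413/64390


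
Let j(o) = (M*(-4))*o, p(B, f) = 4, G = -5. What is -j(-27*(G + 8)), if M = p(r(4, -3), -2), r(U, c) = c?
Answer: -1296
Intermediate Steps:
M = 4
j(o) = -16*o (j(o) = (4*(-4))*o = -16*o)
-j(-27*(G + 8)) = -(-16)*(-27*(-5 + 8)) = -(-16)*(-27*3) = -(-16)*(-81) = -1*1296 = -1296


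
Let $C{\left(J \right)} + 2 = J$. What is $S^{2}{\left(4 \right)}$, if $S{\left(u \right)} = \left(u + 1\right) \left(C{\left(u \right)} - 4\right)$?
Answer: $100$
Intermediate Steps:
$C{\left(J \right)} = -2 + J$
$S{\left(u \right)} = \left(1 + u\right) \left(-6 + u\right)$ ($S{\left(u \right)} = \left(u + 1\right) \left(\left(-2 + u\right) - 4\right) = \left(1 + u\right) \left(-6 + u\right)$)
$S^{2}{\left(4 \right)} = \left(-6 + 4^{2} - 20\right)^{2} = \left(-6 + 16 - 20\right)^{2} = \left(-10\right)^{2} = 100$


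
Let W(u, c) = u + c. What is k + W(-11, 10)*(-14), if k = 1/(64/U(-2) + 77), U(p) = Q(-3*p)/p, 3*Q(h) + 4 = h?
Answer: 1609/115 ≈ 13.991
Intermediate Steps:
Q(h) = -4/3 + h/3
W(u, c) = c + u
U(p) = (-4/3 - p)/p (U(p) = (-4/3 + (-3*p)/3)/p = (-4/3 - p)/p)
k = -1/115 (k = 1/(64/(((-4/3 - 1*(-2))/(-2))) + 77) = 1/(64/((-(-4/3 + 2)/2)) + 77) = 1/(64/((-1/2*2/3)) + 77) = 1/(64/(-1/3) + 77) = 1/(64*(-3) + 77) = 1/(-192 + 77) = 1/(-115) = -1/115 ≈ -0.0086956)
k + W(-11, 10)*(-14) = -1/115 + (10 - 11)*(-14) = -1/115 - 1*(-14) = -1/115 + 14 = 1609/115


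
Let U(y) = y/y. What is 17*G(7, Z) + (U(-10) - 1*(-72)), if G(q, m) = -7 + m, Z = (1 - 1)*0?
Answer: -46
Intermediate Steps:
Z = 0 (Z = 0*0 = 0)
U(y) = 1
17*G(7, Z) + (U(-10) - 1*(-72)) = 17*(-7 + 0) + (1 - 1*(-72)) = 17*(-7) + (1 + 72) = -119 + 73 = -46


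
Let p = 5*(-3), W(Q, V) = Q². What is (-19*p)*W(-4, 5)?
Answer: 4560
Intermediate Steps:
p = -15
(-19*p)*W(-4, 5) = -19*(-15)*(-4)² = 285*16 = 4560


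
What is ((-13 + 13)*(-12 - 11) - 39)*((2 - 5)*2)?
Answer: 234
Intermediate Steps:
((-13 + 13)*(-12 - 11) - 39)*((2 - 5)*2) = (0*(-23) - 39)*(-3*2) = (0 - 39)*(-6) = -39*(-6) = 234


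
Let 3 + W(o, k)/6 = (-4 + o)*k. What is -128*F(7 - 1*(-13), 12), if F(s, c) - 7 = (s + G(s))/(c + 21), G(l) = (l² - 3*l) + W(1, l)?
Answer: -9088/11 ≈ -826.18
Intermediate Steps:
W(o, k) = -18 + 6*k*(-4 + o) (W(o, k) = -18 + 6*((-4 + o)*k) = -18 + 6*(k*(-4 + o)) = -18 + 6*k*(-4 + o))
G(l) = -18 + l² - 21*l (G(l) = (l² - 3*l) + (-18 - 24*l + 6*l*1) = (l² - 3*l) + (-18 - 24*l + 6*l) = (l² - 3*l) + (-18 - 18*l) = -18 + l² - 21*l)
F(s, c) = 7 + (-18 + s² - 20*s)/(21 + c) (F(s, c) = 7 + (s + (-18 + s² - 21*s))/(c + 21) = 7 + (-18 + s² - 20*s)/(21 + c))
-128*F(7 - 1*(-13), 12) = -128*(129 + (7 - 1*(-13))² - 20*(7 - 1*(-13)) + 7*12)/(21 + 12) = -128*(129 + (7 + 13)² - 20*(7 + 13) + 84)/33 = -128*(129 + 20² - 20*20 + 84)/33 = -128*(129 + 400 - 400 + 84)/33 = -128*213/33 = -128*71/11 = -9088/11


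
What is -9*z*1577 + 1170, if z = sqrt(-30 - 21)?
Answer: 1170 - 14193*I*sqrt(51) ≈ 1170.0 - 1.0136e+5*I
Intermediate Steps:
z = I*sqrt(51) (z = sqrt(-51) = I*sqrt(51) ≈ 7.1414*I)
-9*z*1577 + 1170 = -9*I*sqrt(51)*1577 + 1170 = -14193*I*sqrt(51) + 1170 = 1170 - 14193*I*sqrt(51)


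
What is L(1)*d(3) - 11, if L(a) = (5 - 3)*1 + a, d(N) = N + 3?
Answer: 7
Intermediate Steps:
d(N) = 3 + N
L(a) = 2 + a (L(a) = 2*1 + a = 2 + a)
L(1)*d(3) - 11 = (2 + 1)*(3 + 3) - 11 = 3*6 - 11 = 18 - 11 = 7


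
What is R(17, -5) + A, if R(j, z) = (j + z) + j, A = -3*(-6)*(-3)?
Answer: -25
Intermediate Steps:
A = -54 (A = 18*(-3) = -54)
R(j, z) = z + 2*j
R(17, -5) + A = (-5 + 2*17) - 54 = (-5 + 34) - 54 = 29 - 54 = -25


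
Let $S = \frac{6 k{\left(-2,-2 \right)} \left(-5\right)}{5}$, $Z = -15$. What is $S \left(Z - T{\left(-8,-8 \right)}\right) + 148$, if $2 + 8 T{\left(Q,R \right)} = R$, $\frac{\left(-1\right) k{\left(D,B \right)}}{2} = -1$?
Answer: $313$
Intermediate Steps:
$k{\left(D,B \right)} = 2$ ($k{\left(D,B \right)} = \left(-2\right) \left(-1\right) = 2$)
$T{\left(Q,R \right)} = - \frac{1}{4} + \frac{R}{8}$
$S = -12$ ($S = \frac{6 \cdot 2 \left(-5\right)}{5} = 12 \left(-5\right) \frac{1}{5} = \left(-60\right) \frac{1}{5} = -12$)
$S \left(Z - T{\left(-8,-8 \right)}\right) + 148 = - 12 \left(-15 - \left(- \frac{1}{4} + \frac{1}{8} \left(-8\right)\right)\right) + 148 = - 12 \left(-15 - \left(- \frac{1}{4} - 1\right)\right) + 148 = - 12 \left(-15 - - \frac{5}{4}\right) + 148 = - 12 \left(-15 + \frac{5}{4}\right) + 148 = \left(-12\right) \left(- \frac{55}{4}\right) + 148 = 165 + 148 = 313$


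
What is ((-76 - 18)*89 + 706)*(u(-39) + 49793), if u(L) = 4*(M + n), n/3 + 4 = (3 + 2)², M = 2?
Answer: -383405980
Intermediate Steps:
n = 63 (n = -12 + 3*(3 + 2)² = -12 + 3*5² = -12 + 3*25 = -12 + 75 = 63)
u(L) = 260 (u(L) = 4*(2 + 63) = 4*65 = 260)
((-76 - 18)*89 + 706)*(u(-39) + 49793) = ((-76 - 18)*89 + 706)*(260 + 49793) = (-94*89 + 706)*50053 = (-8366 + 706)*50053 = -7660*50053 = -383405980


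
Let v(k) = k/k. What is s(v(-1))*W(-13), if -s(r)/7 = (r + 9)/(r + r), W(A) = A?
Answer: 455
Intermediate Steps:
v(k) = 1
s(r) = -7*(9 + r)/(2*r) (s(r) = -7*(r + 9)/(r + r) = -7*(9 + r)/(2*r))
s(v(-1))*W(-13) = ((7/2)*(-9 - 1*1)/1)*(-13) = ((7/2)*1*(-9 - 1))*(-13) = ((7/2)*1*(-10))*(-13) = -35*(-13) = 455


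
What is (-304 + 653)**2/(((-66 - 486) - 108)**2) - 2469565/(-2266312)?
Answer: 168972697739/123400688400 ≈ 1.3693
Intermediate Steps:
(-304 + 653)**2/(((-66 - 486) - 108)**2) - 2469565/(-2266312) = 349**2/((-552 - 108)**2) - 2469565*(-1/2266312) = 121801/((-660)**2) + 2469565/2266312 = 121801/435600 + 2469565/2266312 = 168972697739/123400688400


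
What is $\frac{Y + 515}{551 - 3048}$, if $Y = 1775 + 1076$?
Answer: $- \frac{306}{227} \approx -1.348$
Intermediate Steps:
$Y = 2851$
$\frac{Y + 515}{551 - 3048} = \frac{2851 + 515}{551 - 3048} = \frac{3366}{-2497} = 3366 \left(- \frac{1}{2497}\right) = - \frac{306}{227}$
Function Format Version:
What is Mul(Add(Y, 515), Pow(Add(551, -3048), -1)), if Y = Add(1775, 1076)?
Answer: Rational(-306, 227) ≈ -1.3480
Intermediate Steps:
Y = 2851
Mul(Add(Y, 515), Pow(Add(551, -3048), -1)) = Mul(Add(2851, 515), Pow(Add(551, -3048), -1)) = Mul(3366, Pow(-2497, -1)) = Mul(3366, Rational(-1, 2497)) = Rational(-306, 227)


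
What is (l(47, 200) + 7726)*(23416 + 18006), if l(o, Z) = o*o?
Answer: 411527570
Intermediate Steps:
l(o, Z) = o**2
(l(47, 200) + 7726)*(23416 + 18006) = (47**2 + 7726)*(23416 + 18006) = (2209 + 7726)*41422 = 9935*41422 = 411527570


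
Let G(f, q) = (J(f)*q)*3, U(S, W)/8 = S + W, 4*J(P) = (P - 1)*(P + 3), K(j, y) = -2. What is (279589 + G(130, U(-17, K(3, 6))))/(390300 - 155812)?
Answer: -1676309/234488 ≈ -7.1488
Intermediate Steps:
J(P) = (-1 + P)*(3 + P)/4 (J(P) = ((P - 1)*(P + 3))/4 = ((-1 + P)*(3 + P))/4 = (-1 + P)*(3 + P)/4)
U(S, W) = 8*S + 8*W (U(S, W) = 8*(S + W) = 8*S + 8*W)
G(f, q) = 3*q*(-¾ + f/2 + f²/4) (G(f, q) = ((-¾ + f/2 + f²/4)*q)*3 = (q*(-¾ + f/2 + f²/4))*3 = 3*q*(-¾ + f/2 + f²/4))
(279589 + G(130, U(-17, K(3, 6))))/(390300 - 155812) = (279589 + 3*(8*(-17) + 8*(-2))*(-3 + 130² + 2*130)/4)/(390300 - 155812) = (279589 + 3*(-136 - 16)*(-3 + 16900 + 260)/4)/234488 = (279589 + (¾)*(-152)*17157)*(1/234488) = (279589 - 1955898)*(1/234488) = -1676309*1/234488 = -1676309/234488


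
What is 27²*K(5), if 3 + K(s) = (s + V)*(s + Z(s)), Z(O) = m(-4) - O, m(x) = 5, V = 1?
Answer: 19683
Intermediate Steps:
Z(O) = 5 - O
K(s) = 2 + 5*s (K(s) = -3 + (s + 1)*(s + (5 - s)) = -3 + (1 + s)*5 = -3 + (5 + 5*s) = 2 + 5*s)
27²*K(5) = 27²*(2 + 5*5) = 729*(2 + 25) = 729*27 = 19683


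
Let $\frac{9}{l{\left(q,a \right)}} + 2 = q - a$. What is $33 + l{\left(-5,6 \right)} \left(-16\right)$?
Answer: $\frac{573}{13} \approx 44.077$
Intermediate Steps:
$l{\left(q,a \right)} = \frac{9}{-2 + q - a}$ ($l{\left(q,a \right)} = \frac{9}{-2 - \left(a - q\right)} = \frac{9}{-2 + q - a}$)
$33 + l{\left(-5,6 \right)} \left(-16\right) = 33 + \frac{9}{-2 - 5 - 6} \left(-16\right) = 33 + \frac{9}{-13} \left(-16\right) = 33 + 9 \left(- \frac{1}{13}\right) \left(-16\right) = 33 - - \frac{144}{13} = 33 + \frac{144}{13} = \frac{573}{13}$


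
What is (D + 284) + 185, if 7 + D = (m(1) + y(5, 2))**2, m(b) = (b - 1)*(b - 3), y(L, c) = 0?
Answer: 462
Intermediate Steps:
m(b) = (-1 + b)*(-3 + b)
D = -7 (D = -7 + ((3 + 1**2 - 4*1) + 0)**2 = -7 + ((3 + 1 - 4) + 0)**2 = -7 + (0 + 0)**2 = -7 + 0**2 = -7 + 0 = -7)
(D + 284) + 185 = (-7 + 284) + 185 = 277 + 185 = 462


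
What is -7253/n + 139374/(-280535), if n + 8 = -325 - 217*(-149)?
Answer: -1298937671/1795424000 ≈ -0.72347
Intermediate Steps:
n = 32000 (n = -8 + (-325 - 217*(-149)) = -8 + (-325 + 32333) = -8 + 32008 = 32000)
-7253/n + 139374/(-280535) = -7253/32000 + 139374/(-280535) = -7253*1/32000 + 139374*(-1/280535) = -7253/32000 - 139374/280535 = -1298937671/1795424000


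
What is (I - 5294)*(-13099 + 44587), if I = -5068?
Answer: -326278656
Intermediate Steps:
(I - 5294)*(-13099 + 44587) = (-5068 - 5294)*(-13099 + 44587) = -10362*31488 = -326278656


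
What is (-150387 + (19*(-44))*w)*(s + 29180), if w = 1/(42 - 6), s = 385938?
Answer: -561941915656/9 ≈ -6.2438e+10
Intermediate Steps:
w = 1/36 ≈ 0.027778
(-150387 + (19*(-44))*w)*(s + 29180) = (-150387 + (19*(-44))*(1/36))*(385938 + 29180) = (-150387 - 836*1/36)*415118 = (-150387 - 209/9)*415118 = -1353692/9*415118 = -561941915656/9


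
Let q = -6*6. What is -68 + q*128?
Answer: -4676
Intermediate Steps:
q = -36
-68 + q*128 = -68 - 36*128 = -68 - 4608 = -4676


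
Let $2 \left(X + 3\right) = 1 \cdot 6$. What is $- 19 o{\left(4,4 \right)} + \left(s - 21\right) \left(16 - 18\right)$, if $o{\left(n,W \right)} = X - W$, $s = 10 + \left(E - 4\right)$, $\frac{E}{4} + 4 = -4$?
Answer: $170$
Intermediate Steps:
$E = -32$ ($E = -16 + 4 \left(-4\right) = -16 - 16 = -32$)
$X = 0$ ($X = -3 + \frac{1 \cdot 6}{2} = -3 + \frac{1}{2} \cdot 6 = -3 + 3 = 0$)
$s = -26$ ($s = 10 - 36 = -26$)
$o{\left(n,W \right)} = - W$ ($o{\left(n,W \right)} = 0 - W = - W$)
$- 19 o{\left(4,4 \right)} + \left(s - 21\right) \left(16 - 18\right) = - 19 \left(\left(-1\right) 4\right) + \left(-26 - 21\right) \left(16 - 18\right) = \left(-19\right) \left(-4\right) - -94 = 76 + 94 = 170$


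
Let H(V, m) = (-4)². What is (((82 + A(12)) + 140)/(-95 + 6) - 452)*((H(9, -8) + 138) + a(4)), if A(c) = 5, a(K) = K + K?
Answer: -6553710/89 ≈ -73637.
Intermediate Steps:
H(V, m) = 16
a(K) = 2*K
(((82 + A(12)) + 140)/(-95 + 6) - 452)*((H(9, -8) + 138) + a(4)) = (((82 + 5) + 140)/(-95 + 6) - 452)*((16 + 138) + 2*4) = ((87 + 140)/(-89) - 452)*(154 + 8) = (227*(-1/89) - 452)*162 = (-227/89 - 452)*162 = -40455/89*162 = -6553710/89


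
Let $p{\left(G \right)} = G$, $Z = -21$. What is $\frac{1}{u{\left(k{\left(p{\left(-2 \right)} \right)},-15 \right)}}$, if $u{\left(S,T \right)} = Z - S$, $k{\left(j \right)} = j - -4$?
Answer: $- \frac{1}{23} \approx -0.043478$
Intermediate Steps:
$k{\left(j \right)} = 4 + j$ ($k{\left(j \right)} = j + 4 = 4 + j$)
$u{\left(S,T \right)} = -21 - S$
$\frac{1}{u{\left(k{\left(p{\left(-2 \right)} \right)},-15 \right)}} = \frac{1}{-21 - \left(4 - 2\right)} = \frac{1}{-21 - 2} = \frac{1}{-23} = - \frac{1}{23}$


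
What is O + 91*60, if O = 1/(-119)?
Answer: 649739/119 ≈ 5460.0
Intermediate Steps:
O = -1/119 ≈ -0.0084034
O + 91*60 = -1/119 + 91*60 = -1/119 + 5460 = 649739/119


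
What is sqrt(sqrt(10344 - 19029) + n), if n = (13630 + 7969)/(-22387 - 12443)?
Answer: sqrt(-9287570 + 44930700*I*sqrt(965))/3870 ≈ 6.8035 + 6.8489*I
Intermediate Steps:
n = -21599/34830 (n = 21599/(-34830) = 21599*(-1/34830) = -21599/34830 ≈ -0.62013)
sqrt(sqrt(10344 - 19029) + n) = sqrt(sqrt(10344 - 19029) - 21599/34830) = sqrt(sqrt(-8685) - 21599/34830) = sqrt(3*I*sqrt(965) - 21599/34830) = sqrt(-21599/34830 + 3*I*sqrt(965))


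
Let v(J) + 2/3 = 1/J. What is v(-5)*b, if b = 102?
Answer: -442/5 ≈ -88.400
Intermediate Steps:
v(J) = -⅔ + 1/J
v(-5)*b = (-⅔ + 1/(-5))*102 = (-⅔ - ⅕)*102 = -13/15*102 = -442/5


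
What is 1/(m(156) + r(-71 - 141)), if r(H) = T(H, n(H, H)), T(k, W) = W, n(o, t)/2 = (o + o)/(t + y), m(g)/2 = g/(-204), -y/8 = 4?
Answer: 1037/2018 ≈ 0.51388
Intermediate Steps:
y = -32 (y = -8*4 = -32)
m(g) = -g/102 (m(g) = 2*(g/(-204)) = 2*(g*(-1/204)) = 2*(-g/204) = -g/102)
n(o, t) = 4*o/(-32 + t) (n(o, t) = 2*((o + o)/(t - 32)) = 2*((2*o)/(-32 + t)) = 2*(2*o/(-32 + t)) = 4*o/(-32 + t))
r(H) = 4*H/(-32 + H)
1/(m(156) + r(-71 - 141)) = 1/(-1/102*156 + 4*(-71 - 141)/(-32 + (-71 - 141))) = 1/(-26/17 + 4*(-212)/(-32 - 212)) = 1/(-26/17 + 4*(-212)/(-244)) = 1/(-26/17 + 4*(-212)*(-1/244)) = 1/(-26/17 + 212/61) = 1/(2018/1037) = 1037/2018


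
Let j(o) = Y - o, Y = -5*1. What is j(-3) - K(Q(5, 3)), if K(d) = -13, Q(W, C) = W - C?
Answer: 11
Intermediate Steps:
Y = -5
j(o) = -5 - o
j(-3) - K(Q(5, 3)) = (-5 - 1*(-3)) - 1*(-13) = (-5 + 3) + 13 = -2 + 13 = 11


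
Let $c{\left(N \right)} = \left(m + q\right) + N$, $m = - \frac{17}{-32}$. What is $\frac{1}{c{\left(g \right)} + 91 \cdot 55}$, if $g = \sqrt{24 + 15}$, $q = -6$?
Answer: $\frac{5119520}{25595160289} - \frac{1024 \sqrt{39}}{25595160289} \approx 0.00019977$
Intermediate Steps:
$g = \sqrt{39} \approx 6.245$
$m = \frac{17}{32}$ ($m = \left(-17\right) \left(- \frac{1}{32}\right) = \frac{17}{32} \approx 0.53125$)
$c{\left(N \right)} = - \frac{175}{32} + N$ ($c{\left(N \right)} = \left(\frac{17}{32} - 6\right) + N = - \frac{175}{32} + N$)
$\frac{1}{c{\left(g \right)} + 91 \cdot 55} = \frac{1}{\left(- \frac{175}{32} + \sqrt{39}\right) + 91 \cdot 55} = \frac{1}{\left(- \frac{175}{32} + \sqrt{39}\right) + 5005} = \frac{1}{\frac{159985}{32} + \sqrt{39}}$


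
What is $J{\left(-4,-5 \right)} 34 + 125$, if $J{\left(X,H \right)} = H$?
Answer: $-45$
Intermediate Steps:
$J{\left(-4,-5 \right)} 34 + 125 = \left(-5\right) 34 + 125 = -170 + 125 = -45$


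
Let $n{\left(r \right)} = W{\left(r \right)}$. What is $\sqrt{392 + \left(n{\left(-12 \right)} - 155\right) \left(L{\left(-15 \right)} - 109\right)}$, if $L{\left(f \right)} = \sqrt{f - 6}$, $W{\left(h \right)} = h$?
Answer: $\sqrt{18595 - 167 i \sqrt{21}} \approx 136.39 - 2.805 i$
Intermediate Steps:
$L{\left(f \right)} = \sqrt{-6 + f}$
$n{\left(r \right)} = r$
$\sqrt{392 + \left(n{\left(-12 \right)} - 155\right) \left(L{\left(-15 \right)} - 109\right)} = \sqrt{392 + \left(-12 - 155\right) \left(\sqrt{-6 - 15} - 109\right)} = \sqrt{392 - 167 \left(\sqrt{-21} - 109\right)} = \sqrt{392 - 167 \left(i \sqrt{21} - 109\right)} = \sqrt{392 - 167 \left(-109 + i \sqrt{21}\right)} = \sqrt{392 + \left(18203 - 167 i \sqrt{21}\right)} = \sqrt{18595 - 167 i \sqrt{21}}$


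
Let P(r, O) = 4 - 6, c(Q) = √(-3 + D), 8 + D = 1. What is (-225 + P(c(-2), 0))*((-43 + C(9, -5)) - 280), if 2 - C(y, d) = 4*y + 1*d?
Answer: 79904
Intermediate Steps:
D = -7 (D = -8 + 1 = -7)
C(y, d) = 2 - d - 4*y (C(y, d) = 2 - (4*y + 1*d) = 2 - (4*y + d) = 2 - (d + 4*y) = 2 + (-d - 4*y) = 2 - d - 4*y)
c(Q) = I*√10 (c(Q) = √(-3 - 7) = √(-10) = I*√10)
P(r, O) = -2
(-225 + P(c(-2), 0))*((-43 + C(9, -5)) - 280) = (-225 - 2)*((-43 + (2 - 1*(-5) - 4*9)) - 280) = -227*((-43 + (2 + 5 - 36)) - 280) = -227*((-43 - 29) - 280) = -227*(-72 - 280) = -227*(-352) = 79904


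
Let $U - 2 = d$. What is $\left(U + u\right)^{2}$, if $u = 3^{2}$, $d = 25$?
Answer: $1296$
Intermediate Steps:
$U = 27$ ($U = 2 + 25 = 27$)
$u = 9$
$\left(U + u\right)^{2} = \left(27 + 9\right)^{2} = 36^{2} = 1296$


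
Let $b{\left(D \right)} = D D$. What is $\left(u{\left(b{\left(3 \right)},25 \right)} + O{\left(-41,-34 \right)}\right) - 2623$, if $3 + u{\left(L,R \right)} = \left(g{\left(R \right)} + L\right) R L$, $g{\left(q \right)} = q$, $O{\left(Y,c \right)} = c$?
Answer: $4990$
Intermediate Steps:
$b{\left(D \right)} = D^{2}$
$u{\left(L,R \right)} = -3 + L R \left(L + R\right)$ ($u{\left(L,R \right)} = -3 + \left(R + L\right) R L = -3 + \left(L + R\right) L R = -3 + L R \left(L + R\right)$)
$\left(u{\left(b{\left(3 \right)},25 \right)} + O{\left(-41,-34 \right)}\right) - 2623 = \left(\left(-3 + 3^{2} \cdot 25^{2} + 25 \left(3^{2}\right)^{2}\right) - 34\right) - 2623 = \left(\left(-3 + 9 \cdot 625 + 25 \cdot 9^{2}\right) - 34\right) - 2623 = \left(\left(-3 + 5625 + 25 \cdot 81\right) - 34\right) - 2623 = \left(\left(-3 + 5625 + 2025\right) - 34\right) - 2623 = \left(7647 - 34\right) - 2623 = 7613 - 2623 = 4990$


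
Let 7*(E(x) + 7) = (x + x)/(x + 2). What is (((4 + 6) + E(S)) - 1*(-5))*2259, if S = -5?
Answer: 134034/7 ≈ 19148.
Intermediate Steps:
E(x) = -7 + 2*x/(7*(2 + x)) (E(x) = -7 + ((x + x)/(x + 2))/7 = -7 + ((2*x)/(2 + x))/7 = -7 + (2*x/(2 + x))/7 = -7 + 2*x/(7*(2 + x)))
(((4 + 6) + E(S)) - 1*(-5))*2259 = (((4 + 6) + (-98 - 47*(-5))/(7*(2 - 5))) - 1*(-5))*2259 = ((10 + (⅐)*(-98 + 235)/(-3)) + 5)*2259 = ((10 + (⅐)*(-⅓)*137) + 5)*2259 = ((10 - 137/21) + 5)*2259 = (73/21 + 5)*2259 = (178/21)*2259 = 134034/7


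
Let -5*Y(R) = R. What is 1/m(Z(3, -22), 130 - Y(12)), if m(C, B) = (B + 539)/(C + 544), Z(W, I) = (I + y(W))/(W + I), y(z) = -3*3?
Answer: 51835/63783 ≈ 0.81268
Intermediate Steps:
Y(R) = -R/5
y(z) = -9
Z(W, I) = (-9 + I)/(I + W) (Z(W, I) = (I - 9)/(W + I) = (-9 + I)/(I + W))
m(C, B) = (539 + B)/(544 + C)
1/m(Z(3, -22), 130 - Y(12)) = 1/((539 + (130 - (-1)*12/5))/(544 + (-9 - 22)/(-22 + 3))) = 1/((539 + (130 - 1*(-12/5)))/(544 - 31/(-19))) = 1/((539 + (130 + 12/5))/(544 - 1/19*(-31))) = 1/((539 + 662/5)/(544 + 31/19)) = 1/((3357/5)/(10367/19)) = 1/((19/10367)*(3357/5)) = 1/(63783/51835) = 51835/63783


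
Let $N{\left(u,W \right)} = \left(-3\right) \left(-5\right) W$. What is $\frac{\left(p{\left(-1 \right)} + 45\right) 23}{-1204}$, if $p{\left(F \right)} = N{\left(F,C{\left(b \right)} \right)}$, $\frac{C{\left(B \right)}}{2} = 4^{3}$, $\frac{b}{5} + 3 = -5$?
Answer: $- \frac{45195}{1204} \approx -37.537$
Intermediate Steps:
$b = -40$ ($b = -15 + 5 \left(-5\right) = -15 - 25 = -40$)
$C{\left(B \right)} = 128$ ($C{\left(B \right)} = 2 \cdot 4^{3} = 2 \cdot 64 = 128$)
$N{\left(u,W \right)} = 15 W$
$p{\left(F \right)} = 1920$ ($p{\left(F \right)} = 15 \cdot 128 = 1920$)
$\frac{\left(p{\left(-1 \right)} + 45\right) 23}{-1204} = \frac{\left(1920 + 45\right) 23}{-1204} = 1965 \cdot 23 \left(- \frac{1}{1204}\right) = 45195 \left(- \frac{1}{1204}\right) = - \frac{45195}{1204}$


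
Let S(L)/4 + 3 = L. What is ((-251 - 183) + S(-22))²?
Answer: 285156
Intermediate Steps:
S(L) = -12 + 4*L
((-251 - 183) + S(-22))² = ((-251 - 183) + (-12 + 4*(-22)))² = (-434 + (-12 - 88))² = (-434 - 100)² = (-534)² = 285156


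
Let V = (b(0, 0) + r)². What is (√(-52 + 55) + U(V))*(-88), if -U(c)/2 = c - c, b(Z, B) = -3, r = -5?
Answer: -88*√3 ≈ -152.42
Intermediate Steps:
V = 64 (V = (-3 - 5)² = (-8)² = 64)
U(c) = 0 (U(c) = -2*(c - c) = -2*0 = 0)
(√(-52 + 55) + U(V))*(-88) = (√(-52 + 55) + 0)*(-88) = (√3 + 0)*(-88) = √3*(-88) = -88*√3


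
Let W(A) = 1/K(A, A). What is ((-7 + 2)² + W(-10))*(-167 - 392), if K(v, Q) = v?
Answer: -139191/10 ≈ -13919.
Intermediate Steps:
W(A) = 1/A
((-7 + 2)² + W(-10))*(-167 - 392) = ((-7 + 2)² + 1/(-10))*(-167 - 392) = ((-5)² - ⅒)*(-559) = (25 - ⅒)*(-559) = (249/10)*(-559) = -139191/10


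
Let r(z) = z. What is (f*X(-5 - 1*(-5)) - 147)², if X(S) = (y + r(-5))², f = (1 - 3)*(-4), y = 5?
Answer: 21609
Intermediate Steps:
f = 8 (f = -2*(-4) = 8)
X(S) = 0 (X(S) = (5 - 5)² = 0² = 0)
(f*X(-5 - 1*(-5)) - 147)² = (8*0 - 147)² = (0 - 147)² = (-147)² = 21609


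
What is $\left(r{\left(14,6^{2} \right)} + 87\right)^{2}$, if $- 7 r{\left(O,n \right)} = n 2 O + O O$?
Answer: $7225$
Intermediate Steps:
$r{\left(O,n \right)} = - \frac{O^{2}}{7} - \frac{2 O n}{7}$ ($r{\left(O,n \right)} = - \frac{n 2 O + O O}{7} = - \frac{2 n O + O^{2}}{7} = - \frac{2 O n + O^{2}}{7} = - \frac{O^{2} + 2 O n}{7} = - \frac{O^{2}}{7} - \frac{2 O n}{7}$)
$\left(r{\left(14,6^{2} \right)} + 87\right)^{2} = \left(\left(- \frac{1}{7}\right) 14 \left(14 + 2 \cdot 6^{2}\right) + 87\right)^{2} = \left(\left(- \frac{1}{7}\right) 14 \left(14 + 2 \cdot 36\right) + 87\right)^{2} = \left(\left(- \frac{1}{7}\right) 14 \left(14 + 72\right) + 87\right)^{2} = \left(\left(- \frac{1}{7}\right) 14 \cdot 86 + 87\right)^{2} = \left(-172 + 87\right)^{2} = \left(-85\right)^{2} = 7225$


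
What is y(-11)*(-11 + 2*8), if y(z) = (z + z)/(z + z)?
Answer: 5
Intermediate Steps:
y(z) = 1 (y(z) = (2*z)/((2*z)) = (2*z)*(1/(2*z)) = 1)
y(-11)*(-11 + 2*8) = 1*(-11 + 2*8) = 1*(-11 + 16) = 1*5 = 5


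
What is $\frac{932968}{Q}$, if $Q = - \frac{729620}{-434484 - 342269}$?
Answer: $\frac{181171423226}{182405} \approx 9.9324 \cdot 10^{5}$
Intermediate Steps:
$Q = \frac{729620}{776753}$ ($Q = - \frac{729620}{-776753} = \left(-729620\right) \left(- \frac{1}{776753}\right) = \frac{729620}{776753} \approx 0.93932$)
$\frac{932968}{Q} = \frac{932968}{\frac{729620}{776753}} = 932968 \cdot \frac{776753}{729620} = \frac{181171423226}{182405}$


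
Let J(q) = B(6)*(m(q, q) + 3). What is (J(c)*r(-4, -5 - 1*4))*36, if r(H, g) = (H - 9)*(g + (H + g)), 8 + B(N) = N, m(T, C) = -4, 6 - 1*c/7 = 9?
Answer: 20592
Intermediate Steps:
c = -21 (c = 42 - 7*9 = 42 - 63 = -21)
B(N) = -8 + N
J(q) = 2 (J(q) = (-8 + 6)*(-4 + 3) = -2*(-1) = 2)
r(H, g) = (-9 + H)*(H + 2*g)
(J(c)*r(-4, -5 - 1*4))*36 = (2*((-4)**2 - 18*(-5 - 1*4) - 9*(-4) + 2*(-4)*(-5 - 1*4)))*36 = (2*(16 - 18*(-5 - 4) + 36 + 2*(-4)*(-5 - 4)))*36 = (2*(16 - 18*(-9) + 36 + 2*(-4)*(-9)))*36 = (2*(16 + 162 + 36 + 72))*36 = (2*286)*36 = 572*36 = 20592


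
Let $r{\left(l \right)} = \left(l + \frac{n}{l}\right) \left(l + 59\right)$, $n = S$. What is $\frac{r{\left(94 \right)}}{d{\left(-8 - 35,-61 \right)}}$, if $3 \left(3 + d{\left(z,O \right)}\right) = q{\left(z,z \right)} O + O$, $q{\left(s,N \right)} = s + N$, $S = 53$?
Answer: $\frac{4080051}{486544} \approx 8.3858$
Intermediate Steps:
$q{\left(s,N \right)} = N + s$
$n = 53$
$d{\left(z,O \right)} = -3 + \frac{O}{3} + \frac{2 O z}{3}$ ($d{\left(z,O \right)} = -3 + \frac{\left(z + z\right) O + O}{3} = -3 + \frac{2 z O + O}{3} = -3 + \frac{2 O z + O}{3} = -3 + \frac{O + 2 O z}{3} = -3 + \left(\frac{O}{3} + \frac{2 O z}{3}\right) = -3 + \frac{O}{3} + \frac{2 O z}{3}$)
$r{\left(l \right)} = \left(59 + l\right) \left(l + \frac{53}{l}\right)$ ($r{\left(l \right)} = \left(l + \frac{53}{l}\right) \left(l + 59\right) = \left(l + \frac{53}{l}\right) \left(59 + l\right) = \left(59 + l\right) \left(l + \frac{53}{l}\right)$)
$\frac{r{\left(94 \right)}}{d{\left(-8 - 35,-61 \right)}} = \frac{53 + 94^{2} + 59 \cdot 94 + \frac{3127}{94}}{-3 + \frac{1}{3} \left(-61\right) + \frac{2}{3} \left(-61\right) \left(-8 - 35\right)} = \frac{53 + 8836 + 5546 + 3127 \cdot \frac{1}{94}}{-3 - \frac{61}{3} + \frac{2}{3} \left(-61\right) \left(-8 - 35\right)} = \frac{53 + 8836 + 5546 + \frac{3127}{94}}{-3 - \frac{61}{3} + \frac{2}{3} \left(-61\right) \left(-43\right)} = \frac{1360017}{94 \left(-3 - \frac{61}{3} + \frac{5246}{3}\right)} = \frac{1360017}{94 \cdot \frac{5176}{3}} = \frac{1360017}{94} \cdot \frac{3}{5176} = \frac{4080051}{486544}$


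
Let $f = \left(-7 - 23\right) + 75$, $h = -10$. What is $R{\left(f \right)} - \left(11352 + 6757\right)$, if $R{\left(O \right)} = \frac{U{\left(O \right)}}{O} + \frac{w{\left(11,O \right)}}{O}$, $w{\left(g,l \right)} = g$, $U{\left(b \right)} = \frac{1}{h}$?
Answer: $- \frac{8148941}{450} \approx -18109.0$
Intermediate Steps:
$U{\left(b \right)} = - \frac{1}{10}$ ($U{\left(b \right)} = \frac{1}{-10} = - \frac{1}{10}$)
$f = 45$ ($f = -30 + 75 = 45$)
$R{\left(O \right)} = \frac{109}{10 O}$ ($R{\left(O \right)} = - \frac{1}{10 O} + \frac{11}{O} = \frac{109}{10 O}$)
$R{\left(f \right)} - \left(11352 + 6757\right) = \frac{109}{10 \cdot 45} - \left(11352 + 6757\right) = \frac{109}{10} \cdot \frac{1}{45} - 18109 = \frac{109}{450} - 18109 = - \frac{8148941}{450}$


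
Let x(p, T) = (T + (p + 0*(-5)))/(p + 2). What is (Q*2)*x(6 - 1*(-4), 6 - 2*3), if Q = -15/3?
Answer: -25/3 ≈ -8.3333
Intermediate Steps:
Q = -5 (Q = -15*⅓ = -5)
x(p, T) = (T + p)/(2 + p) (x(p, T) = (T + (p + 0))/(2 + p) = (T + p)/(2 + p))
(Q*2)*x(6 - 1*(-4), 6 - 2*3) = (-5*2)*(((6 - 2*3) + (6 - 1*(-4)))/(2 + (6 - 1*(-4)))) = -10*((6 - 6) + (6 + 4))/(2 + (6 + 4)) = -10*(0 + 10)/(2 + 10) = -10*10/12 = -5*10/6 = -10*⅚ = -25/3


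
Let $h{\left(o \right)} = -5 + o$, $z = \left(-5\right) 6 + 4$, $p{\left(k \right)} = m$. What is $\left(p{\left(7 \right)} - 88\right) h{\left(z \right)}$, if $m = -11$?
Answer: $3069$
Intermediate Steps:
$p{\left(k \right)} = -11$
$z = -26$ ($z = -30 + 4 = -26$)
$\left(p{\left(7 \right)} - 88\right) h{\left(z \right)} = \left(-11 - 88\right) \left(-5 - 26\right) = \left(-99\right) \left(-31\right) = 3069$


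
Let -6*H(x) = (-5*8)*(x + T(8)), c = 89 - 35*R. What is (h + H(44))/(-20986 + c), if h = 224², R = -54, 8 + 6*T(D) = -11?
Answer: -454034/171063 ≈ -2.6542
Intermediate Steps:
T(D) = -19/6 (T(D) = -4/3 + (⅙)*(-11) = -4/3 - 11/6 = -19/6)
c = 1979 (c = 89 - 35*(-54) = 89 + 1890 = 1979)
h = 50176
H(x) = -190/9 + 20*x/3 (H(x) = -(-5*8)*(x - 19/6)/6 = -(-20)*(-19/6 + x)/3 = -(380/3 - 40*x)/6 = -190/9 + 20*x/3)
(h + H(44))/(-20986 + c) = (50176 + (-190/9 + (20/3)*44))/(-20986 + 1979) = (50176 + (-190/9 + 880/3))/(-19007) = (50176 + 2450/9)*(-1/19007) = (454034/9)*(-1/19007) = -454034/171063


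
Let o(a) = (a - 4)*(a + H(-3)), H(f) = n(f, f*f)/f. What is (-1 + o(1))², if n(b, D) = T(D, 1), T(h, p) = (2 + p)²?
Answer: 25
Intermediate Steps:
n(b, D) = 9 (n(b, D) = (2 + 1)² = 3² = 9)
H(f) = 9/f
o(a) = (-4 + a)*(-3 + a) (o(a) = (a - 4)*(a + 9/(-3)) = (-4 + a)*(a + 9*(-⅓)) = (-4 + a)*(a - 3) = (-4 + a)*(-3 + a))
(-1 + o(1))² = (-1 + (12 + 1² - 7*1))² = (-1 + (12 + 1 - 7))² = (-1 + 6)² = 5² = 25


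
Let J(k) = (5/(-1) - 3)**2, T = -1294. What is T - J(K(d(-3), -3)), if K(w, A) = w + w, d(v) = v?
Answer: -1358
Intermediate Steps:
K(w, A) = 2*w
J(k) = 64 (J(k) = (5*(-1) - 3)**2 = (-5 - 3)**2 = (-8)**2 = 64)
T - J(K(d(-3), -3)) = -1294 - 1*64 = -1294 - 64 = -1358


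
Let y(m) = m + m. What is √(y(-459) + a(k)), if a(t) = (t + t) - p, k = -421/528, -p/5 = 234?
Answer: √4363062/132 ≈ 15.824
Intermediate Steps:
p = -1170 (p = -5*234 = -1170)
k = -421/528 (k = -421*1/528 = -421/528 ≈ -0.79735)
a(t) = 1170 + 2*t (a(t) = (t + t) - 1*(-1170) = 2*t + 1170 = 1170 + 2*t)
y(m) = 2*m
√(y(-459) + a(k)) = √(2*(-459) + (1170 + 2*(-421/528))) = √(-918 + (1170 - 421/264)) = √(-918 + 308459/264) = √(66107/264) = √4363062/132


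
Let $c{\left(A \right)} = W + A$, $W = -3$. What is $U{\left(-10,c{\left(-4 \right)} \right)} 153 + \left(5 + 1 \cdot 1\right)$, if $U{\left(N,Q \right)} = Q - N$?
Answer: $465$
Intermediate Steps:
$c{\left(A \right)} = -3 + A$
$U{\left(-10,c{\left(-4 \right)} \right)} 153 + \left(5 + 1 \cdot 1\right) = \left(\left(-3 - 4\right) - -10\right) 153 + \left(5 + 1 \cdot 1\right) = \left(-7 + 10\right) 153 + \left(5 + 1\right) = 3 \cdot 153 + 6 = 459 + 6 = 465$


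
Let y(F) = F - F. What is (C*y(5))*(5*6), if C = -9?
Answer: 0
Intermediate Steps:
y(F) = 0
(C*y(5))*(5*6) = (-9*0)*(5*6) = 0*30 = 0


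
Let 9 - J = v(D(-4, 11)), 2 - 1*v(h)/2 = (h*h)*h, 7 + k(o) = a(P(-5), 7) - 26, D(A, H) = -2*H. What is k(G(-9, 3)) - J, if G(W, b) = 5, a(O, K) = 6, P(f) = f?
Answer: 21264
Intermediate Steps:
k(o) = -27 (k(o) = -7 + (6 - 26) = -7 - 20 = -27)
v(h) = 4 - 2*h**3 (v(h) = 4 - 2*h*h*h = 4 - 2*h**2*h = 4 - 2*h**3)
J = -21291 (J = 9 - (4 - 2*(-2*11)**3) = 9 - (4 - 2*(-22)**3) = 9 - (4 - 2*(-10648)) = 9 - (4 + 21296) = 9 - 1*21300 = 9 - 21300 = -21291)
k(G(-9, 3)) - J = -27 - 1*(-21291) = -27 + 21291 = 21264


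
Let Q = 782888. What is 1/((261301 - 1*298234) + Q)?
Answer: 1/745955 ≈ 1.3406e-6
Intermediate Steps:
1/((261301 - 1*298234) + Q) = 1/((261301 - 1*298234) + 782888) = 1/((261301 - 298234) + 782888) = 1/(-36933 + 782888) = 1/745955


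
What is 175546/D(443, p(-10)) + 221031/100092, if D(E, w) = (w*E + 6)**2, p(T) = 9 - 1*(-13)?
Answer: 876581303369/396620822432 ≈ 2.2101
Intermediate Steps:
p(T) = 22 (p(T) = 9 + 13 = 22)
D(E, w) = (6 + E*w)**2 (D(E, w) = (E*w + 6)**2 = (6 + E*w)**2)
175546/D(443, p(-10)) + 221031/100092 = 175546/((6 + 443*22)**2) + 221031/100092 = 175546/((6 + 9746)**2) + 221031*(1/100092) = 175546/(9752**2) + 73677/33364 = 175546/95101504 + 73677/33364 = 175546*(1/95101504) + 73677/33364 = 87773/47550752 + 73677/33364 = 876581303369/396620822432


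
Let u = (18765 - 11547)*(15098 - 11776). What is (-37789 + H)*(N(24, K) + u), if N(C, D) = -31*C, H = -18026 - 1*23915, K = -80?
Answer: -1911722247960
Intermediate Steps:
H = -41941 (H = -18026 - 23915 = -41941)
u = 23978196 (u = 7218*3322 = 23978196)
(-37789 + H)*(N(24, K) + u) = (-37789 - 41941)*(-31*24 + 23978196) = -79730*(-744 + 23978196) = -79730*23977452 = -1911722247960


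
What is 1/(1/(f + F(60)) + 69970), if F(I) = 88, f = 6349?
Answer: 6437/450396891 ≈ 1.4292e-5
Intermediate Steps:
1/(1/(f + F(60)) + 69970) = 1/(1/(6349 + 88) + 69970) = 1/(1/6437 + 69970) = 1/(450396891/6437) = 6437/450396891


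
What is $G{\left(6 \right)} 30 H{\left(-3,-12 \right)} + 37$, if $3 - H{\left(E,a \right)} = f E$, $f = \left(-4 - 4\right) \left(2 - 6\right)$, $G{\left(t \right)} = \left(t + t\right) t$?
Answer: $213877$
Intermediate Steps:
$G{\left(t \right)} = 2 t^{2}$ ($G{\left(t \right)} = 2 t t = 2 t^{2}$)
$f = 32$ ($f = \left(-8\right) \left(-4\right) = 32$)
$H{\left(E,a \right)} = 3 - 32 E$
$G{\left(6 \right)} 30 H{\left(-3,-12 \right)} + 37 = 2 \cdot 6^{2} \cdot 30 \left(3 - -96\right) + 37 = 2 \cdot 36 \cdot 30 \left(3 + 96\right) + 37 = 72 \cdot 30 \cdot 99 + 37 = 2160 \cdot 99 + 37 = 213840 + 37 = 213877$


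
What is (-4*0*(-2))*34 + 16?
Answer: 16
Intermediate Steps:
(-4*0*(-2))*34 + 16 = (0*(-2))*34 + 16 = 0*34 + 16 = 0 + 16 = 16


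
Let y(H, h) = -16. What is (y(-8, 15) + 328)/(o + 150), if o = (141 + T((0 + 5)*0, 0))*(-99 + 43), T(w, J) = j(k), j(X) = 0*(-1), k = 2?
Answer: -52/1291 ≈ -0.040279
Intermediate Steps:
j(X) = 0
T(w, J) = 0
o = -7896 (o = (141 + 0)*(-99 + 43) = 141*(-56) = -7896)
(y(-8, 15) + 328)/(o + 150) = (-16 + 328)/(-7896 + 150) = 312/(-7746) = 312*(-1/7746) = -52/1291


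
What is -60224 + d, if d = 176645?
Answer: 116421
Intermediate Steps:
-60224 + d = -60224 + 176645 = 116421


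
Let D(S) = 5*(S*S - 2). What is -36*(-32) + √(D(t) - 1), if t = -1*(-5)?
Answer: 1152 + √114 ≈ 1162.7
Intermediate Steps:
t = 5
D(S) = -10 + 5*S² (D(S) = 5*(S² - 2) = 5*(-2 + S²) = -10 + 5*S²)
-36*(-32) + √(D(t) - 1) = -36*(-32) + √((-10 + 5*5²) - 1) = 1152 + √((-10 + 5*25) - 1) = 1152 + √((-10 + 125) - 1) = 1152 + √(115 - 1) = 1152 + √114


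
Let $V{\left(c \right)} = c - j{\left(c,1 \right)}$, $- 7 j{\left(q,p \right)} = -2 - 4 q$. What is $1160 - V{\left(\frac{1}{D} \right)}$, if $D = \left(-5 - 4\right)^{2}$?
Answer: $\frac{219293}{189} \approx 1160.3$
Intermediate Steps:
$D = 81$ ($D = \left(-9\right)^{2} = 81$)
$j{\left(q,p \right)} = \frac{2}{7} + \frac{4 q}{7}$ ($j{\left(q,p \right)} = - \frac{-2 - 4 q}{7} = \frac{2}{7} + \frac{4 q}{7}$)
$V{\left(c \right)} = - \frac{2}{7} + \frac{3 c}{7}$ ($V{\left(c \right)} = c - \left(\frac{2}{7} + \frac{4 c}{7}\right) = - \frac{2}{7} + \frac{3 c}{7}$)
$1160 - V{\left(\frac{1}{D} \right)} = 1160 - \left(- \frac{2}{7} + \frac{3}{7 \cdot 81}\right) = 1160 - \left(- \frac{2}{7} + \frac{3}{7} \cdot \frac{1}{81}\right) = 1160 - \left(- \frac{2}{7} + \frac{1}{189}\right) = 1160 - - \frac{53}{189} = 1160 + \frac{53}{189} = \frac{219293}{189}$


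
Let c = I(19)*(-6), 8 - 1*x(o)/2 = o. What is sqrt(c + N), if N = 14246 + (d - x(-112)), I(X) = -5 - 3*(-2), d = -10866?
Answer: sqrt(3134) ≈ 55.982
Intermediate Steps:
x(o) = 16 - 2*o
I(X) = 1 (I(X) = -5 + 6 = 1)
c = -6 (c = 1*(-6) = -6)
N = 3140 (N = 14246 + (-10866 - (16 - 2*(-112))) = 14246 + (-10866 - (16 + 224)) = 14246 + (-10866 - 1*240) = 14246 + (-10866 - 240) = 14246 - 11106 = 3140)
sqrt(c + N) = sqrt(-6 + 3140) = sqrt(3134)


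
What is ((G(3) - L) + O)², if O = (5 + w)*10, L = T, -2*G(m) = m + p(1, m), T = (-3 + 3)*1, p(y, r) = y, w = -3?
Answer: 324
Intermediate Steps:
T = 0 (T = 0*1 = 0)
G(m) = -½ - m/2 (G(m) = -(m + 1)/2 = -(1 + m)/2 = -½ - m/2)
L = 0
O = 20 (O = (5 - 3)*10 = 2*10 = 20)
((G(3) - L) + O)² = (((-½ - ½*3) - 1*0) + 20)² = (((-½ - 3/2) + 0) + 20)² = ((-2 + 0) + 20)² = (-2 + 20)² = 18² = 324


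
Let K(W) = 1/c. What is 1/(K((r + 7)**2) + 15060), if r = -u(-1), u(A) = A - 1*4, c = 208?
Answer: 208/3132481 ≈ 6.6401e-5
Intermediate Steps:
u(A) = -4 + A (u(A) = A - 4 = -4 + A)
r = 5 (r = -(-4 - 1) = -1*(-5) = 5)
K(W) = 1/208
1/(K((r + 7)**2) + 15060) = 1/(1/208 + 15060) = 1/(3132481/208) = 208/3132481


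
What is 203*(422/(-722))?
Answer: -42833/361 ≈ -118.65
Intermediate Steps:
203*(422/(-722)) = 203*(422*(-1/722)) = 203*(-211/361) = -42833/361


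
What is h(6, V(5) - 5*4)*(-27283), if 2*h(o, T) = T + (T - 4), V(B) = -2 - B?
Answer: 791207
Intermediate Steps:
h(o, T) = -2 + T (h(o, T) = (T + (T - 4))/2 = (T + (-4 + T))/2 = (-4 + 2*T)/2 = -2 + T)
h(6, V(5) - 5*4)*(-27283) = (-2 + ((-2 - 1*5) - 5*4))*(-27283) = (-2 + ((-2 - 5) - 20))*(-27283) = (-2 + (-7 - 20))*(-27283) = (-2 - 27)*(-27283) = -29*(-27283) = 791207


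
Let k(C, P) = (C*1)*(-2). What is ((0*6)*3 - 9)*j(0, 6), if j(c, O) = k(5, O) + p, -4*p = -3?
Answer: 333/4 ≈ 83.250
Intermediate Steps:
p = ¾ (p = -¼*(-3) = ¾ ≈ 0.75000)
k(C, P) = -2*C (k(C, P) = C*(-2) = -2*C)
j(c, O) = -37/4 (j(c, O) = -2*5 + ¾ = -10 + ¾ = -37/4)
((0*6)*3 - 9)*j(0, 6) = ((0*6)*3 - 9)*(-37/4) = (0*3 - 9)*(-37/4) = (0 - 9)*(-37/4) = -9*(-37/4) = 333/4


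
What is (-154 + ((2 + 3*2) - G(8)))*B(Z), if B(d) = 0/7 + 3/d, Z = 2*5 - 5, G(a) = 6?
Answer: -456/5 ≈ -91.200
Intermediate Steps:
Z = 5 (Z = 10 - 5 = 5)
B(d) = 3/d (B(d) = 0*(1/7) + 3/d = 0 + 3/d = 3/d)
(-154 + ((2 + 3*2) - G(8)))*B(Z) = (-154 + ((2 + 3*2) - 1*6))*(3/5) = (-154 + ((2 + 6) - 6))*(3*(1/5)) = (-154 + (8 - 6))*(3/5) = (-154 + 2)*(3/5) = -152*3/5 = -456/5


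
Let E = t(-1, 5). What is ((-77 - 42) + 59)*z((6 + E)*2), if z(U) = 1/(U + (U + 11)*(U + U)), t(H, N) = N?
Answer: -30/737 ≈ -0.040706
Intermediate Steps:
E = 5
z(U) = 1/(U + 2*U*(11 + U)) (z(U) = 1/(U + (11 + U)*(2*U)) = 1/(U + 2*U*(11 + U)))
((-77 - 42) + 59)*z((6 + E)*2) = ((-77 - 42) + 59)*(1/((((6 + 5)*2))*(23 + 2*((6 + 5)*2)))) = (-119 + 59)*(1/(((11*2))*(23 + 2*(11*2)))) = -60/(22*(23 + 2*22)) = -30/(11*(23 + 44)) = -30/(11*67) = -60*1/1474 = -30/737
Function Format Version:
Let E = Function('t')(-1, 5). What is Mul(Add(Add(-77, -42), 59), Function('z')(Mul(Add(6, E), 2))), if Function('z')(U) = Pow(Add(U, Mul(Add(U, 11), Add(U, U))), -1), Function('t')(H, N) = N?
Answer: Rational(-30, 737) ≈ -0.040706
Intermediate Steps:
E = 5
Function('z')(U) = Pow(Add(U, Mul(2, U, Add(11, U))), -1) (Function('z')(U) = Pow(Add(U, Mul(Add(11, U), Mul(2, U))), -1) = Pow(Add(U, Mul(2, U, Add(11, U))), -1))
Mul(Add(Add(-77, -42), 59), Function('z')(Mul(Add(6, E), 2))) = Mul(Add(Add(-77, -42), 59), Mul(Pow(Mul(Add(6, 5), 2), -1), Pow(Add(23, Mul(2, Mul(Add(6, 5), 2))), -1))) = Mul(Add(-119, 59), Mul(Pow(Mul(11, 2), -1), Pow(Add(23, Mul(2, Mul(11, 2))), -1))) = Mul(-60, Mul(Pow(22, -1), Pow(Add(23, Mul(2, 22)), -1))) = Mul(-60, Mul(Rational(1, 22), Pow(Add(23, 44), -1))) = Mul(-60, Mul(Rational(1, 22), Pow(67, -1))) = Mul(-60, Mul(Rational(1, 22), Rational(1, 67))) = Mul(-60, Rational(1, 1474)) = Rational(-30, 737)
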